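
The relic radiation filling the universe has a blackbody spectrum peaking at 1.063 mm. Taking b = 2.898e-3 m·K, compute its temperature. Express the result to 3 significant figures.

Wien's law gives T = b/λ_max = (2.898×10⁻³ m·K)/(1.063×10⁻³ m) = 2.73 K.

T ≈ 2.73 K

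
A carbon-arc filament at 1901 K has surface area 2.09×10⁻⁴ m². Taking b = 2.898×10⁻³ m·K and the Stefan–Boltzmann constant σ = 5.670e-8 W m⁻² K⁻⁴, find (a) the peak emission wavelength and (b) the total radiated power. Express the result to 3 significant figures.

λ_max ≈ 1.52 μm; P ≈ 155 W

(a) λ_max = b/T = 2.898×10⁻³/1901 = 1.524×10⁻⁶ m = 1.52 μm.
Area A = 2.09×10⁻⁴ m².
(b) P = σAT⁴ = 5.670×10⁻⁸×2.09×10⁻⁴×(1901)⁴ = 155 W.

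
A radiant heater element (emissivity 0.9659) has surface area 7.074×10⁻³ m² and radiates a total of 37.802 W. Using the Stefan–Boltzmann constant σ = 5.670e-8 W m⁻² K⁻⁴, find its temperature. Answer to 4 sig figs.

T ≈ 558.9 K

Area A = 7.074×10⁻³ m².
P = εσAT⁴ ⇒ T = (P/(εσA))^(1/4) = (37.802/(0.9659×5.670×10⁻⁸×7.074×10⁻³))^(1/4) = 558.9 K.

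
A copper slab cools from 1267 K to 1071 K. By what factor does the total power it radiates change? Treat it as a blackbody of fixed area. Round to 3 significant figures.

P ∝ T⁴, so P₂/P₁ = (T₂/T₁)⁴ = (1071/1267)⁴ = (0.845304)⁴ = 0.511.

P₂/P₁ ≈ 0.511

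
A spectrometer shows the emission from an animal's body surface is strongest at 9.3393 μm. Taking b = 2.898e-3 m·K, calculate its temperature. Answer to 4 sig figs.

T ≈ 310.3 K

Wien's law gives T = b/λ_max = (2.898×10⁻³ m·K)/(9.3393×10⁻⁶ m) = 310.3 K.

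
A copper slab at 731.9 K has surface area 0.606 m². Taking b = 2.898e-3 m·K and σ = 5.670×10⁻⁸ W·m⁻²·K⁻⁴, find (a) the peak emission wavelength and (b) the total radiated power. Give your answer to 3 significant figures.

λ_max ≈ 3.96 μm; P ≈ 9.86×10³ W

(a) λ_max = b/T = 2.898×10⁻³/731.9 = 3.960×10⁻⁶ m = 3.96 μm.
Area A = 0.606 m².
(b) P = σAT⁴ = 5.670×10⁻⁸×0.606×(731.9)⁴ = 9.86×10³ W.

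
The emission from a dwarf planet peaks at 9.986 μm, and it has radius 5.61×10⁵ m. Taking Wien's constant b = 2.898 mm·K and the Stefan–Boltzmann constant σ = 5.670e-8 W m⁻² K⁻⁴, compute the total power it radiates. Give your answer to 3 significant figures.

P ≈ 1.59×10¹⁵ W

Wien's law: T = b/λ_max = 2.898×10⁻³/9.986×10⁻⁶ = 290.206 K.
Surface area A = 4πR² = 4π(5.61×10⁵ m)² = 3.95490×10¹² m².
Then P = σAT⁴ = 5.670×10⁻⁸×3.95490×10¹²×(290.206)⁴ = 1.59×10¹⁵ W.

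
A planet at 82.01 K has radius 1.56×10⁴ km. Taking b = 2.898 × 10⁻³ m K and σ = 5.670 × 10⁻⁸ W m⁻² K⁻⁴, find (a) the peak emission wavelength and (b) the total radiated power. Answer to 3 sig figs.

λ_max ≈ 35.3 μm; P ≈ 7.84×10¹⁵ W

(a) λ_max = b/T = 2.898×10⁻³/82.01 = 3.534×10⁻⁵ m = 35.3 μm.
Surface area A = 4πR² = 4π(1.56×10⁷ m)² = 3.05815×10¹⁵ m².
(b) P = σAT⁴ = 5.670×10⁻⁸×3.05815×10¹⁵×(82.01)⁴ = 7.84×10¹⁵ W.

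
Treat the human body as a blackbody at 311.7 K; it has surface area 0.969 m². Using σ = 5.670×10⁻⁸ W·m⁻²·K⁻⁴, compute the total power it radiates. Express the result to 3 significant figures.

P ≈ 519 W

Area A = 0.969 m².
P = σAT⁴ = 5.670×10⁻⁸ × 0.969 × (311.7)⁴ = 519 W.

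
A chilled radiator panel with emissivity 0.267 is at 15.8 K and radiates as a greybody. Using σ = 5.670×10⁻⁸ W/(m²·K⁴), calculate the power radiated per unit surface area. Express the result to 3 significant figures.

Stefan–Boltzmann: I = εσT⁴ = 0.267 × 5.670×10⁻⁸ × (15.8)⁴ = 9.43×10⁻⁴ W/m².

I ≈ 9.43×10⁻⁴ W/m²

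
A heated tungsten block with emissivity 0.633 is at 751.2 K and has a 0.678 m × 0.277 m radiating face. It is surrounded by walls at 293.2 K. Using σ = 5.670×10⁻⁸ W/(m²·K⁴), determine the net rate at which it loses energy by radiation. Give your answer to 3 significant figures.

Net loss ≈ 2.10×10³ W

Area A = 0.678 × 0.277 = 0.187806 m².
Net radiated power P_net = εσA(T⁴ − T₀⁴) = 0.633×5.670×10⁻⁸×0.187806×(751.2⁴ − 293.2⁴).
T⁴ − T₀⁴ = 3.18436×10¹¹ − 7.39019×10⁹ = 3.11046×10¹¹ K⁴, so P_net = 2.10×10³ W.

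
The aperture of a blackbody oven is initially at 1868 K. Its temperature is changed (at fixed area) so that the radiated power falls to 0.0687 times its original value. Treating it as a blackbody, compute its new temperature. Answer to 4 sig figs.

T₂ ≈ 956.3 K

P ∝ T⁴, so T₂/T₁ = (P₂/P₁)^(1/4) = (0.0687)^(1/4) = 0.511964.
T₂ = 1868 × 0.511964 = 956.3 K.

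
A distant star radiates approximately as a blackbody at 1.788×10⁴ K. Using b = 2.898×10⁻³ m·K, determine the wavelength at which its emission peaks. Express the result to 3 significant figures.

Wien's displacement law: λ_max = b/T = (2.898×10⁻³ m·K)/(1.788×10⁴ K) = 1.621×10⁻⁷ m.
That is 162 nm, in the ultraviolet range.

λ_max ≈ 162 nm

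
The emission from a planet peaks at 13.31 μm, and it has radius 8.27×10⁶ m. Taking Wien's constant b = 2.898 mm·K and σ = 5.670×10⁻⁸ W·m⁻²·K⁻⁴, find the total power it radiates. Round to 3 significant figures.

P ≈ 1.10×10¹⁷ W

Wien's law: T = b/λ_max = 2.898×10⁻³/1.331×10⁻⁵ = 217.731 K.
Surface area A = 4πR² = 4π(8.27×10⁶ m)² = 8.59451×10¹⁴ m².
Then P = σAT⁴ = 5.670×10⁻⁸×8.59451×10¹⁴×(217.731)⁴ = 1.10×10¹⁷ W.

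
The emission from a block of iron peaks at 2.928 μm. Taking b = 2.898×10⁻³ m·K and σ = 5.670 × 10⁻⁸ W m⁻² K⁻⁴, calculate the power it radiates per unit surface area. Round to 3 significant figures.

Wien's law: T = b/λ_max = 2.898×10⁻³/2.928×10⁻⁶ = 989.754 K.
Then I = σT⁴ = 5.670×10⁻⁸×(989.754)⁴ = 5.44×10⁴ W/m².

I ≈ 5.44×10⁴ W/m²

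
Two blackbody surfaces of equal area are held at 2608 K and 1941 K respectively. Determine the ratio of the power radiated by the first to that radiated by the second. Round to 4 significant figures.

P₁/P₂ ≈ 3.259

With equal areas, P₁/P₂ = (T₁/T₂)⁴ = (2608/1941)⁴ = 3.259.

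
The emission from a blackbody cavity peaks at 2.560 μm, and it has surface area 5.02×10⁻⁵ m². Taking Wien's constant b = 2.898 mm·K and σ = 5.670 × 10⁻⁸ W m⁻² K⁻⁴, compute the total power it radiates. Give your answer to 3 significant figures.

Wien's law: T = b/λ_max = 2.898×10⁻³/2.560×10⁻⁶ = 1132.03 K.
Area A = 5.02×10⁻⁵ m².
Then P = σAT⁴ = 5.670×10⁻⁸×5.02×10⁻⁵×(1132.03)⁴ = 4.67 W.

P ≈ 4.67 W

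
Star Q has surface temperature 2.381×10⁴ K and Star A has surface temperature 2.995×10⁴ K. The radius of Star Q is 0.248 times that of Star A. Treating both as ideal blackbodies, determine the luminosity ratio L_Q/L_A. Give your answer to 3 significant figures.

L ∝ R²T⁴, so L_Q/L_A = (R_Q/R_A)²(T_Q/T_A)⁴ = (0.248)² × (2.381×10⁴/2.995×10⁴)⁴ = 0.061504 × 0.399439 = 0.0246.

L_Q/L_A ≈ 0.0246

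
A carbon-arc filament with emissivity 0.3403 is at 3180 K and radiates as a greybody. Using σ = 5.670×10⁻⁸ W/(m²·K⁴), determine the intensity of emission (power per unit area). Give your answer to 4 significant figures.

I ≈ 1.973×10⁶ W/m²

Stefan–Boltzmann: I = εσT⁴ = 0.3403 × 5.670×10⁻⁸ × (3180)⁴ = 1.973×10⁶ W/m².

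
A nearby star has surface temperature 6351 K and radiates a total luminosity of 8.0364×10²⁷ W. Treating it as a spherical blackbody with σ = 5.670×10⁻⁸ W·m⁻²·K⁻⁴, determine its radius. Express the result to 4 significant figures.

L = 4πR²σT⁴ ⇒ R = √(L/(4πσT⁴)).
σT⁴ = 9.22468×10⁷ W/m², so R = √(8.0364×10²⁷/(4π×9.22468×10⁷)) = 2.633×10⁹ m.

R ≈ 2.633×10⁹ m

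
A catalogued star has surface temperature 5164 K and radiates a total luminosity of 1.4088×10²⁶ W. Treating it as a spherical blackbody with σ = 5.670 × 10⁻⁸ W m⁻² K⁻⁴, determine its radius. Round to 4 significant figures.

R ≈ 5.273×10⁸ m

L = 4πR²σT⁴ ⇒ R = √(L/(4πσT⁴)).
σT⁴ = 4.03207×10⁷ W/m², so R = √(1.4088×10²⁶/(4π×4.03207×10⁷)) = 5.273×10⁸ m.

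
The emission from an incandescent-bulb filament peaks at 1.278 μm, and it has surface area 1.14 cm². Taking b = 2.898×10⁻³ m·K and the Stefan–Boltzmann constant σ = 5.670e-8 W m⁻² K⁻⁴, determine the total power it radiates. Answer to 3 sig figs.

P ≈ 171 W

Wien's law: T = b/λ_max = 2.898×10⁻³/1.278×10⁻⁶ = 2267.61 K.
Area A = 1.14 cm² = 1.14×10⁻⁴ m².
Then P = σAT⁴ = 5.670×10⁻⁸×1.14×10⁻⁴×(2267.61)⁴ = 171 W.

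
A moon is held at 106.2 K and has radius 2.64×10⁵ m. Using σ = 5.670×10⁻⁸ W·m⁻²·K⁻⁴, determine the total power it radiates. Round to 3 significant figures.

Surface area A = 4πR² = 4π(2.64×10⁵ m)² = 8.75826×10¹¹ m².
P = σAT⁴ = 5.670×10⁻⁸ × 8.75826×10¹¹ × (106.2)⁴ = 6.32×10¹² W.

P ≈ 6.32×10¹² W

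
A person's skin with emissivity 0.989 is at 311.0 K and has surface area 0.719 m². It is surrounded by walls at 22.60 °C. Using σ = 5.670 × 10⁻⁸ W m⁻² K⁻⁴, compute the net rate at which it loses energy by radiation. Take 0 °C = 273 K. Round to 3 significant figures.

Surroundings: T = 22.60 °C + 273 = 295.60 K.
Area A = 0.719 m².
Net radiated power P_net = εσA(T⁴ − T₀⁴) = 0.989×5.670×10⁻⁸×0.719×(311.0⁴ − 295.60⁴).
T⁴ − T₀⁴ = 9.35495×10⁹ − 7.63515×10⁹ = 1.71980×10⁹ K⁴, so P_net = 69.3 W.

Net loss ≈ 69.3 W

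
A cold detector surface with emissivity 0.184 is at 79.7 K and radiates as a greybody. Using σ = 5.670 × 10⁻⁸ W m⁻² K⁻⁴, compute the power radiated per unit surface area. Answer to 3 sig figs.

Stefan–Boltzmann: I = εσT⁴ = 0.184 × 5.670×10⁻⁸ × (79.7)⁴ = 0.421 W/m².

I ≈ 0.421 W/m²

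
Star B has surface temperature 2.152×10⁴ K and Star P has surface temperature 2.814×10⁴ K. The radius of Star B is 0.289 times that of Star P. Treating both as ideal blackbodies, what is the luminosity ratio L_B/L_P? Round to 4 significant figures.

L ∝ R²T⁴, so L_B/L_P = (R_B/R_P)²(T_B/T_P)⁴ = (0.289)² × (2.152×10⁴/2.814×10⁴)⁴ = 0.083521 × 0.342037 = 0.02857.

L_B/L_P ≈ 0.02857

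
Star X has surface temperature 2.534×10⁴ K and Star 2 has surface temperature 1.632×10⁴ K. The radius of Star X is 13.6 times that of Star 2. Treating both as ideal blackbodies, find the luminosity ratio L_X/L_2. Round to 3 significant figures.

L_X/L_2 ≈ 1.08×10³

L ∝ R²T⁴, so L_X/L_2 = (R_X/R_2)²(T_X/T_2)⁴ = (13.6)² × (2.534×10⁴/1.632×10⁴)⁴ = 184.96 × 5.81227 = 1.08×10³.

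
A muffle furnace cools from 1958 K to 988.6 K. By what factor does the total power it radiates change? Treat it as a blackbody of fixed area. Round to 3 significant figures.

P ∝ T⁴, so P₂/P₁ = (T₂/T₁)⁴ = (988.6/1958)⁴ = (0.504903)⁴ = 0.0650.

P₂/P₁ ≈ 0.0650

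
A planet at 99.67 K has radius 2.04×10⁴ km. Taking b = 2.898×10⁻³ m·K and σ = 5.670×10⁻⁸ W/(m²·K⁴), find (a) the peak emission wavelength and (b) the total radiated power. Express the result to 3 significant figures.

λ_max ≈ 29.1 μm; P ≈ 2.93×10¹⁶ W

(a) λ_max = b/T = 2.898×10⁻³/99.67 = 2.908×10⁻⁵ m = 29.1 μm.
Surface area A = 4πR² = 4π(2.04×10⁷ m)² = 5.22962×10¹⁵ m².
(b) P = σAT⁴ = 5.670×10⁻⁸×5.22962×10¹⁵×(99.67)⁴ = 2.93×10¹⁶ W.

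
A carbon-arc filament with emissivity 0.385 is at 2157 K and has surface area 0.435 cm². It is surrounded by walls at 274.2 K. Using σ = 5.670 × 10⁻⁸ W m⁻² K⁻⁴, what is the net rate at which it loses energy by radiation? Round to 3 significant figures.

Net loss ≈ 20.6 W

Area A = 0.435 cm² = 4.35×10⁻⁵ m².
Net radiated power P_net = εσA(T⁴ − T₀⁴) = 0.385×5.670×10⁻⁸×4.35×10⁻⁵×(2157⁴ − 274.2⁴).
T⁴ − T₀⁴ = 2.16471×10¹³ − 5.65288×10⁹ = 2.16414×10¹³ K⁴, so P_net = 20.6 W.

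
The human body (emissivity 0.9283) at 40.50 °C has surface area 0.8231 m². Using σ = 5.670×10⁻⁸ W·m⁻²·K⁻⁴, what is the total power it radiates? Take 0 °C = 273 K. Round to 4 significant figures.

T = 40.50 °C + 273 = 313.50 K.
Area A = 0.8231 m².
P = εσAT⁴ = 0.9283 × 5.670×10⁻⁸ × 0.8231 × (313.50)⁴ = 418.5 W.

P ≈ 418.5 W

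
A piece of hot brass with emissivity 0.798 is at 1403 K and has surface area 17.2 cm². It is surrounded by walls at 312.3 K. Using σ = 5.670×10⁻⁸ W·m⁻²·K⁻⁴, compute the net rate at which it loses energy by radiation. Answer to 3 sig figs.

Area A = 17.2 cm² = 1.72×10⁻³ m².
Net radiated power P_net = εσA(T⁴ − T₀⁴) = 0.798×5.670×10⁻⁸×1.72×10⁻³×(1403⁴ − 312.3⁴).
T⁴ − T₀⁴ = 3.87463×10¹² − 9.51235×10⁹ = 3.86512×10¹² K⁴, so P_net = 301 W.

Net loss ≈ 301 W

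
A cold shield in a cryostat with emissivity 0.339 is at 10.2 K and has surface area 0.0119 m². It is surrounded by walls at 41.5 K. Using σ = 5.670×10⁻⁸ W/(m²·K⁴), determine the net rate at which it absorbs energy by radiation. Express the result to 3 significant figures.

Net gain ≈ 6.76×10⁻⁴ W

Area A = 0.0119 m².
Net radiated power P_net = εσA(T⁴ − T₀⁴) = 0.339×5.670×10⁻⁸×0.0119×(10.2⁴ − 41.5⁴).
T⁴ − T₀⁴ = 10824.3 − 2.96615×10⁶ = -2.95533×10⁶ K⁴, so P_net = -6.76×10⁻⁴ W — negative, meaning a net gain of 6.76×10⁻⁴ W.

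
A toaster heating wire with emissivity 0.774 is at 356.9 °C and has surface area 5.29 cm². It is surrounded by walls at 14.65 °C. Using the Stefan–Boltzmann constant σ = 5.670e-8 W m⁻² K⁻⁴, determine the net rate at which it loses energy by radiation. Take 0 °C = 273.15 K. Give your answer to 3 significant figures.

T = 356.9 °C + 273.15 = 630.05 K.
Surroundings: T = 14.65 °C + 273.15 = 287.80 K.
Area A = 5.29 cm² = 5.29×10⁻⁴ m².
Net radiated power P_net = εσA(T⁴ − T₀⁴) = 0.774×5.670×10⁻⁸×5.29×10⁻⁴×(630.05⁴ − 287.80⁴).
T⁴ − T₀⁴ = 1.57580×10¹¹ − 6.86062×10⁹ = 1.50719×10¹¹ K⁴, so P_net = 3.50 W.

Net loss ≈ 3.50 W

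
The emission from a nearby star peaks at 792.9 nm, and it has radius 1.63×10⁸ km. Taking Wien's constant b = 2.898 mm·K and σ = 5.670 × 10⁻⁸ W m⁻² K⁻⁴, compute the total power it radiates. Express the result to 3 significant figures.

Wien's law: T = b/λ_max = 2.898×10⁻³/7.929×10⁻⁷ = 3654.94 K.
Surface area A = 4πR² = 4π(1.63×10¹¹ m)² = 3.33876×10²³ m².
Then P = σAT⁴ = 5.670×10⁻⁸×3.33876×10²³×(3654.94)⁴ = 3.38×10³⁰ W.

P ≈ 3.38×10³⁰ W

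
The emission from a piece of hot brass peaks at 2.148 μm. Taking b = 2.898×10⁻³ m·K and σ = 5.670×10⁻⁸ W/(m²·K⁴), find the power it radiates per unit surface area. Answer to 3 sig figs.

I ≈ 1.88×10⁵ W/m²

Wien's law: T = b/λ_max = 2.898×10⁻³/2.148×10⁻⁶ = 1349.16 K.
Then I = σT⁴ = 5.670×10⁻⁸×(1349.16)⁴ = 1.88×10⁵ W/m².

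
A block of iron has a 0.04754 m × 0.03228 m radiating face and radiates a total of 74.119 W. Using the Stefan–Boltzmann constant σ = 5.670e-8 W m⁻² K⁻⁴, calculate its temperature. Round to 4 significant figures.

T ≈ 960.7 K

Area A = 0.04754 × 0.03228 = 1.53459×10⁻³ m².
P = σAT⁴ ⇒ T = (P/(σA))^(1/4) = (74.119/(5.670×10⁻⁸×1.53459×10⁻³))^(1/4) = 960.7 K.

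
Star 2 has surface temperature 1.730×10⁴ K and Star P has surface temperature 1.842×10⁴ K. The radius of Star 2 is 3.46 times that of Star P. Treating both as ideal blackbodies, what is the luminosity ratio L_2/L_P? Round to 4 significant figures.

L_2/L_P ≈ 9.315

L ∝ R²T⁴, so L_2/L_P = (R_2/R_P)²(T_2/T_P)⁴ = (3.46)² × (1.730×10⁴/1.842×10⁴)⁴ = 11.9716 × 0.778083 = 9.315.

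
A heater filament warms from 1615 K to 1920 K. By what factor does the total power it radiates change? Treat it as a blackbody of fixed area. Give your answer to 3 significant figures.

P ∝ T⁴, so P₂/P₁ = (T₂/T₁)⁴ = (1920/1615)⁴ = (1.18885)⁴ = 2.00.

P₂/P₁ ≈ 2.00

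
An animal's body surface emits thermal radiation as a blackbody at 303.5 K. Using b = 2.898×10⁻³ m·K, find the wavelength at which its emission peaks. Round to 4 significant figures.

λ_max ≈ 9.549 μm

Wien's displacement law: λ_max = b/T = (2.898×10⁻³ m·K)/(303.5 K) = 9.5486×10⁻⁶ m.
That is 9.549 μm, in the infrared range.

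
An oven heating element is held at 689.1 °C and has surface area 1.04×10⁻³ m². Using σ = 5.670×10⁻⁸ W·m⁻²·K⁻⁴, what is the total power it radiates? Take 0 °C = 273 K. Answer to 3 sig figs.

T = 689.1 °C + 273 = 962.1 K.
Area A = 1.04×10⁻³ m².
P = σAT⁴ = 5.670×10⁻⁸ × 1.04×10⁻³ × (962.1)⁴ = 50.5 W.

P ≈ 50.5 W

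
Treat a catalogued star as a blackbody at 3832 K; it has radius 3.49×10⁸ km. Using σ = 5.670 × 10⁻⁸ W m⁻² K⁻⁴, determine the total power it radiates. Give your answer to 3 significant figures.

P ≈ 1.87×10³¹ W

Surface area A = 4πR² = 4π(3.49×10¹¹ m)² = 1.53060×10²⁴ m².
P = σAT⁴ = 5.670×10⁻⁸ × 1.53060×10²⁴ × (3832)⁴ = 1.87×10³¹ W.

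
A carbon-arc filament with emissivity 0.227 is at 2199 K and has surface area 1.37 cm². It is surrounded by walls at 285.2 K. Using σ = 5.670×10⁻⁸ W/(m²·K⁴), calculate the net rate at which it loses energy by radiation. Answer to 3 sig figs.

Net loss ≈ 41.2 W

Area A = 1.37 cm² = 1.37×10⁻⁴ m².
Net radiated power P_net = εσA(T⁴ − T₀⁴) = 0.227×5.670×10⁻⁸×1.37×10⁻⁴×(2199⁴ − 285.2⁴).
T⁴ − T₀⁴ = 2.33830×10¹³ − 6.61604×10⁹ = 2.33764×10¹³ K⁴, so P_net = 41.2 W.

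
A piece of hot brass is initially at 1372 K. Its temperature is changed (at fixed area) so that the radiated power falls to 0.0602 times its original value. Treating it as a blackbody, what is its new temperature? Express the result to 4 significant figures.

P ∝ T⁴, so T₂/T₁ = (P₂/P₁)^(1/4) = (0.0602)^(1/4) = 0.495335.
T₂ = 1372 × 0.495335 = 679.6 K.

T₂ ≈ 679.6 K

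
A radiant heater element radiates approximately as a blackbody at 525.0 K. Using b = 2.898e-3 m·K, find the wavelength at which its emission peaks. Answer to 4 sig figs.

Wien's displacement law: λ_max = b/T = (2.898×10⁻³ m·K)/(525.0 K) = 5.5200×10⁻⁶ m.
That is 5.520 μm, in the infrared range.

λ_max ≈ 5.520 μm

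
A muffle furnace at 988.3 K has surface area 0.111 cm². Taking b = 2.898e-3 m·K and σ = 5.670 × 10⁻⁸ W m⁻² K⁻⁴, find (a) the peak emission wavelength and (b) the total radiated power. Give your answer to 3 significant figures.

(a) λ_max = b/T = 2.898×10⁻³/988.3 = 2.932×10⁻⁶ m = 2.93×10³ nm.
Area A = 0.111 cm² = 1.11×10⁻⁵ m².
(b) P = σAT⁴ = 5.670×10⁻⁸×1.11×10⁻⁵×(988.3)⁴ = 0.600 W.

λ_max ≈ 2.93×10³ nm; P ≈ 0.600 W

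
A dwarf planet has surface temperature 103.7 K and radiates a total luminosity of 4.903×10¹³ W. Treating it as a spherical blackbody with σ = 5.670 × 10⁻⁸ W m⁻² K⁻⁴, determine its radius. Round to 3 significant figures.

L = 4πR²σT⁴ ⇒ R = √(L/(4πσT⁴)).
σT⁴ = 6.55689 W/m², so R = √(4.903×10¹³/(4π×6.55689)) = 7.71×10⁵ m.

R ≈ 7.71×10⁵ m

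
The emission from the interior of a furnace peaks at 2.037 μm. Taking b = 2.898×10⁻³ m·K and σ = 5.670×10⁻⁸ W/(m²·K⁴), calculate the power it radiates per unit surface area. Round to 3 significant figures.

I ≈ 2.32×10⁵ W/m²

Wien's law: T = b/λ_max = 2.898×10⁻³/2.037×10⁻⁶ = 1422.68 K.
Then I = σT⁴ = 5.670×10⁻⁸×(1422.68)⁴ = 2.32×10⁵ W/m².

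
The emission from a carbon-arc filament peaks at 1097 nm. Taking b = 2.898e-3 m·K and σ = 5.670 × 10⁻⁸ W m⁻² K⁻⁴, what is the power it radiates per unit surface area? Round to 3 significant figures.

I ≈ 2.76×10⁶ W/m²

Wien's law: T = b/λ_max = 2.898×10⁻³/1.097×10⁻⁶ = 2641.75 K.
Then I = σT⁴ = 5.670×10⁻⁸×(2641.75)⁴ = 2.76×10⁶ W/m².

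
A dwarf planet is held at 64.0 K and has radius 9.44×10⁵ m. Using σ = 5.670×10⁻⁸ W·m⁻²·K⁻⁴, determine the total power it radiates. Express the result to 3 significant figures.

P ≈ 1.07×10¹³ W

Surface area A = 4πR² = 4π(9.44×10⁵ m)² = 1.11983×10¹³ m².
P = σAT⁴ = 5.670×10⁻⁸ × 1.11983×10¹³ × (64.0)⁴ = 1.07×10¹³ W.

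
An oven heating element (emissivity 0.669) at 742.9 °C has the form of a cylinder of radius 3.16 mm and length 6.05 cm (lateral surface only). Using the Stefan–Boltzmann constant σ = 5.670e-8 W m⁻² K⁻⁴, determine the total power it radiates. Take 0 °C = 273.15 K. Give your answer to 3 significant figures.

T = 742.9 °C + 273.15 = 1016.05 K.
Lateral area A = 2πrL = 2π×3.16×10⁻³×0.0605 = 1.20122×10⁻³ m².
P = εσAT⁴ = 0.669 × 5.670×10⁻⁸ × 1.20122×10⁻³ × (1016.05)⁴ = 48.6 W.

P ≈ 48.6 W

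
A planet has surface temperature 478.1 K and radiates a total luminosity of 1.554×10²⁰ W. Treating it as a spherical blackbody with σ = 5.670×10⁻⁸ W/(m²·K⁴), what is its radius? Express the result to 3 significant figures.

R ≈ 6.46×10⁷ m

L = 4πR²σT⁴ ⇒ R = √(L/(4πσT⁴)).
σT⁴ = 2962.50 W/m², so R = √(1.554×10²⁰/(4π×2962.50)) = 6.46×10⁷ m.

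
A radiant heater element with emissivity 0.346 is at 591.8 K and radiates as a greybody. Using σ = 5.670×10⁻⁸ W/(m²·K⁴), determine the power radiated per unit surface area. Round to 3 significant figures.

Stefan–Boltzmann: I = εσT⁴ = 0.346 × 5.670×10⁻⁸ × (591.8)⁴ = 2.41×10³ W/m².

I ≈ 2.41×10³ W/m²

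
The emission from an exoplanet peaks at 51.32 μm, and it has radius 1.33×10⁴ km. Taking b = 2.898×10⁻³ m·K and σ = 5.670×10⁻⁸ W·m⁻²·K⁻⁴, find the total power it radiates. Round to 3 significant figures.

P ≈ 1.28×10¹⁵ W

Wien's law: T = b/λ_max = 2.898×10⁻³/5.132×10⁻⁵ = 56.4692 K.
Surface area A = 4πR² = 4π(1.33×10⁷ m)² = 2.22287×10¹⁵ m².
Then P = σAT⁴ = 5.670×10⁻⁸×2.22287×10¹⁵×(56.4692)⁴ = 1.28×10¹⁵ W.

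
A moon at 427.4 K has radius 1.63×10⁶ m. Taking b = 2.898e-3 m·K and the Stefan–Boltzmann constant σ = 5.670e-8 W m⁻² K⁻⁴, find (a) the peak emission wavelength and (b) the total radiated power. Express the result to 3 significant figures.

λ_max ≈ 6.78 μm; P ≈ 6.32×10¹⁶ W

(a) λ_max = b/T = 2.898×10⁻³/427.4 = 6.781×10⁻⁶ m = 6.78 μm.
Surface area A = 4πR² = 4π(1.63×10⁶ m)² = 3.33876×10¹³ m².
(b) P = σAT⁴ = 5.670×10⁻⁸×3.33876×10¹³×(427.4)⁴ = 6.32×10¹⁶ W.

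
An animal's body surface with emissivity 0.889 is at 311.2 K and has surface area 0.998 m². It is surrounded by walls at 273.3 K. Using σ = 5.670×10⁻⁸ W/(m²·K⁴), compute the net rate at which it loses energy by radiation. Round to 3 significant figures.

Net loss ≈ 191 W

Area A = 0.998 m².
Net radiated power P_net = εσA(T⁴ − T₀⁴) = 0.889×5.670×10⁻⁸×0.998×(311.2⁴ − 273.3⁴).
T⁴ − T₀⁴ = 9.37904×10⁹ − 5.57903×10⁹ = 3.80001×10⁹ K⁴, so P_net = 191 W.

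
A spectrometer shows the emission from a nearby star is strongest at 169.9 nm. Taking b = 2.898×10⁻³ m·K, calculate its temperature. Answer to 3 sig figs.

Wien's law gives T = b/λ_max = (2.898×10⁻³ m·K)/(1.699×10⁻⁷ m) = 1.71×10⁴ K.

T ≈ 1.71×10⁴ K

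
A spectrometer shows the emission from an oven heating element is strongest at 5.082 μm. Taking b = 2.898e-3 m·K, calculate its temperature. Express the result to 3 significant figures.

T ≈ 570 K

Wien's law gives T = b/λ_max = (2.898×10⁻³ m·K)/(5.082×10⁻⁶ m) = 570 K.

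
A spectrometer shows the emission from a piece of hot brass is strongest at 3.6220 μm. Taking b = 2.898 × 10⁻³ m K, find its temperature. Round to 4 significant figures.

T ≈ 800.1 K

Wien's law gives T = b/λ_max = (2.898×10⁻³ m·K)/(3.6220×10⁻⁶ m) = 800.1 K.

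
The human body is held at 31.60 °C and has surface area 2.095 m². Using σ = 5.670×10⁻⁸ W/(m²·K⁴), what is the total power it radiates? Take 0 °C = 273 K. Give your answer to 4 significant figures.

P ≈ 1023 W

T = 31.60 °C + 273 = 304.60 K.
Area A = 2.095 m².
P = σAT⁴ = 5.670×10⁻⁸ × 2.095 × (304.60)⁴ = 1023 W.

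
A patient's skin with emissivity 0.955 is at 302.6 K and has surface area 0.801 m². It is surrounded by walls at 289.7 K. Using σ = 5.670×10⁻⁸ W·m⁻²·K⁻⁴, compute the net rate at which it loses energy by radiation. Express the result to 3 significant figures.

Net loss ≈ 58.2 W

Area A = 0.801 m².
Net radiated power P_net = εσA(T⁴ − T₀⁴) = 0.955×5.670×10⁻⁸×0.801×(302.6⁴ − 289.7⁴).
T⁴ − T₀⁴ = 8.38447×10⁹ − 7.04359×10⁹ = 1.34088×10⁹ K⁴, so P_net = 58.2 W.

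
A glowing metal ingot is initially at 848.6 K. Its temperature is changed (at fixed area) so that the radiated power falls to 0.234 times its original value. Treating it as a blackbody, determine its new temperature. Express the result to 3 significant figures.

P ∝ T⁴, so T₂/T₁ = (P₂/P₁)^(1/4) = (0.234)^(1/4) = 0.695511.
T₂ = 848.6 × 0.695511 = 590 K.

T₂ ≈ 590 K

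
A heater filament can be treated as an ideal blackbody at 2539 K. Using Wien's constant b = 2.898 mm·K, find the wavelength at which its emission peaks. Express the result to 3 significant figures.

Wien's displacement law: λ_max = b/T = (2.898×10⁻³ m·K)/(2539 K) = 1.141×10⁻⁶ m.
That is 1.14×10³ nm, in the infrared range.

λ_max ≈ 1.14×10³ nm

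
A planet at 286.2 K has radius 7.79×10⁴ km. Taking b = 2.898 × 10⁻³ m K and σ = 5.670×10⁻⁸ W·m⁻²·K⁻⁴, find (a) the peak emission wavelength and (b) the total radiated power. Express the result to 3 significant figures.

(a) λ_max = b/T = 2.898×10⁻³/286.2 = 1.013×10⁻⁵ m = 10.1 μm.
Surface area A = 4πR² = 4π(7.79×10⁷ m)² = 7.62579×10¹⁶ m².
(b) P = σAT⁴ = 5.670×10⁻⁸×7.62579×10¹⁶×(286.2)⁴ = 2.90×10¹⁹ W.

λ_max ≈ 10.1 μm; P ≈ 2.90×10¹⁹ W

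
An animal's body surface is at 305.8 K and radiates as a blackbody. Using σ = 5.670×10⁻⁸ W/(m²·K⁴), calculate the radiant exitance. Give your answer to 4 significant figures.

I ≈ 495.8 W/m²

Stefan–Boltzmann: I = σT⁴ = 5.670×10⁻⁸ × (305.8)⁴ = 495.8 W/m².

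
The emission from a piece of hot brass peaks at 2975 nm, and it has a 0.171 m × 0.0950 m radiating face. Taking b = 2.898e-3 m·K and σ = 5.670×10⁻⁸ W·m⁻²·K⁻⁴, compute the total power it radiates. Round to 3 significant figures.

P ≈ 829 W

Wien's law: T = b/λ_max = 2.898×10⁻³/2.975×10⁻⁶ = 974.118 K.
Area A = 0.171 × 0.0950 = 0.016245 m².
Then P = σAT⁴ = 5.670×10⁻⁸×0.016245×(974.118)⁴ = 829 W.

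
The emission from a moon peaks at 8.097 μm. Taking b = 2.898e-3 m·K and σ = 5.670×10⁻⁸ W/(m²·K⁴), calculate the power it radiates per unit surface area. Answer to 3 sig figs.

I ≈ 930 W/m²

Wien's law: T = b/λ_max = 2.898×10⁻³/8.097×10⁻⁶ = 357.910 K.
Then I = σT⁴ = 5.670×10⁻⁸×(357.910)⁴ = 930 W/m².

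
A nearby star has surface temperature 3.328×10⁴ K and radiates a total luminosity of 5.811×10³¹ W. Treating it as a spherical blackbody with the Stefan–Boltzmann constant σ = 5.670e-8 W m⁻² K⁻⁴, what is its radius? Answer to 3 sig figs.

R ≈ 8.15×10⁹ m

L = 4πR²σT⁴ ⇒ R = √(L/(4πσT⁴)).
σT⁴ = 6.95531×10¹⁰ W/m², so R = √(5.811×10³¹/(4π×6.95531×10¹⁰)) = 8.15×10⁹ m.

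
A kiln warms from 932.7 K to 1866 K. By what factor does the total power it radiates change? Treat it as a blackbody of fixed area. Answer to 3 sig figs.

P ∝ T⁴, so P₂/P₁ = (T₂/T₁)⁴ = (1866/932.7)⁴ = (2.00064)⁴ = 16.0.

P₂/P₁ ≈ 16.0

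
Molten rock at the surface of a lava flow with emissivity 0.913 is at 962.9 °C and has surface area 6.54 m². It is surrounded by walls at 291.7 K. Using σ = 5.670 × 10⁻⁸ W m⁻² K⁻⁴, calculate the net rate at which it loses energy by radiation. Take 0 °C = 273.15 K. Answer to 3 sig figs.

T = 962.9 °C + 273.15 = 1236.05 K.
Area A = 6.54 m².
Net radiated power P_net = εσA(T⁴ − T₀⁴) = 0.913×5.670×10⁻⁸×6.54×(1236.05⁴ − 291.7⁴).
T⁴ − T₀⁴ = 2.33423×10¹² − 7.24012×10⁹ = 2.32699×10¹² K⁴, so P_net = 7.88×10⁵ W.

Net loss ≈ 7.88×10⁵ W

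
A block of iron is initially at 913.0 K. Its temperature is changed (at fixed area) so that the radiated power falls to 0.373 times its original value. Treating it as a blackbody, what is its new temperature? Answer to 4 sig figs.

P ∝ T⁴, so T₂/T₁ = (P₂/P₁)^(1/4) = (0.373)^(1/4) = 0.781497.
T₂ = 913.0 × 0.781497 = 713.5 K.

T₂ ≈ 713.5 K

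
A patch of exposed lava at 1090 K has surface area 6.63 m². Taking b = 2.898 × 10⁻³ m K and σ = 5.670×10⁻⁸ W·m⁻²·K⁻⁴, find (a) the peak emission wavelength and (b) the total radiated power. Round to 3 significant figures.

(a) λ_max = b/T = 2.898×10⁻³/1090 = 2.659×10⁻⁶ m = 2.66 μm.
Area A = 6.63 m².
(b) P = σAT⁴ = 5.670×10⁻⁸×6.63×(1090)⁴ = 5.31×10⁵ W.

λ_max ≈ 2.66 μm; P ≈ 5.31×10⁵ W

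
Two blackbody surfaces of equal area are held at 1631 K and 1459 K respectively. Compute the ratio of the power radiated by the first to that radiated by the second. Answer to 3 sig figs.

With equal areas, P₁/P₂ = (T₁/T₂)⁴ = (1631/1459)⁴ = 1.56.

P₁/P₂ ≈ 1.56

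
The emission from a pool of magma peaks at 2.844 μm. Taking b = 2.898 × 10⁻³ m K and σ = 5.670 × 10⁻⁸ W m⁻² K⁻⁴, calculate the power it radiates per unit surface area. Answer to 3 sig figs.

Wien's law: T = b/λ_max = 2.898×10⁻³/2.844×10⁻⁶ = 1018.99 K.
Then I = σT⁴ = 5.670×10⁻⁸×(1018.99)⁴ = 6.11×10⁴ W/m².

I ≈ 6.11×10⁴ W/m²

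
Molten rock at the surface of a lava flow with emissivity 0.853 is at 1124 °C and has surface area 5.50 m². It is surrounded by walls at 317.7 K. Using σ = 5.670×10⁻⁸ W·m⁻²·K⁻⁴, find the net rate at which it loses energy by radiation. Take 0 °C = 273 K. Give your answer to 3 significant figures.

T = 1124 °C + 273 = 1397 K.
Area A = 5.50 m².
Net radiated power P_net = εσA(T⁴ − T₀⁴) = 0.853×5.670×10⁻⁸×5.50×(1397⁴ − 317.7⁴).
T⁴ − T₀⁴ = 3.80878×10¹² − 1.01875×10¹⁰ = 3.79859×10¹² K⁴, so P_net = 1.01×10⁶ W.

Net loss ≈ 1.01×10⁶ W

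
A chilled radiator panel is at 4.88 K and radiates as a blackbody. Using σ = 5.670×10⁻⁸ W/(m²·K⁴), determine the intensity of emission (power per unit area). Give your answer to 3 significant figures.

I ≈ 3.22×10⁻⁵ W/m²

Stefan–Boltzmann: I = σT⁴ = 5.670×10⁻⁸ × (4.88)⁴ = 3.22×10⁻⁵ W/m².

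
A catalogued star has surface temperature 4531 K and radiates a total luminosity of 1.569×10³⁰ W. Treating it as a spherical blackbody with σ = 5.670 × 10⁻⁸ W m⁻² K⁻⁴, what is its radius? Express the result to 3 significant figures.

R ≈ 7.23×10¹⁰ m

L = 4πR²σT⁴ ⇒ R = √(L/(4πσT⁴)).
σT⁴ = 2.38979×10⁷ W/m², so R = √(1.569×10³⁰/(4π×2.38979×10⁷)) = 7.23×10¹⁰ m.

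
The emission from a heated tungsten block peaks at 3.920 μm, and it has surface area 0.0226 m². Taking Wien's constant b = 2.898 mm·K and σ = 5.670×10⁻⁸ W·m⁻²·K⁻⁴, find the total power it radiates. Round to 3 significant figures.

P ≈ 383 W

Wien's law: T = b/λ_max = 2.898×10⁻³/3.920×10⁻⁶ = 739.286 K.
Area A = 0.0226 m².
Then P = σAT⁴ = 5.670×10⁻⁸×0.0226×(739.286)⁴ = 383 W.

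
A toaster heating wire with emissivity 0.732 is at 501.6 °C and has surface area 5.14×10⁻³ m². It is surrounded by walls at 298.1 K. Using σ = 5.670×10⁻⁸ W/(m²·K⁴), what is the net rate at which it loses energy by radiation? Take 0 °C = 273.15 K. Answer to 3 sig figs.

T = 501.6 °C + 273.15 = 774.75 K.
Area A = 5.14×10⁻³ m².
Net radiated power P_net = εσA(T⁴ − T₀⁴) = 0.732×5.670×10⁻⁸×5.14×10⁻³×(774.75⁴ − 298.1⁴).
T⁴ − T₀⁴ = 3.60285×10¹¹ − 7.89674×10⁹ = 3.52388×10¹¹ K⁴, so P_net = 75.2 W.

Net loss ≈ 75.2 W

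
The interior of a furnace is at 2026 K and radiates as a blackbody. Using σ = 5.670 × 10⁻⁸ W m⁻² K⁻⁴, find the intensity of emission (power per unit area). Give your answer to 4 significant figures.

I ≈ 9.553×10⁵ W/m²

Stefan–Boltzmann: I = σT⁴ = 5.670×10⁻⁸ × (2026)⁴ = 9.553×10⁵ W/m².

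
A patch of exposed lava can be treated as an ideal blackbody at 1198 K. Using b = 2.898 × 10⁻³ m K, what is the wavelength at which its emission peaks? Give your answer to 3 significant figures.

Wien's displacement law: λ_max = b/T = (2.898×10⁻³ m·K)/(1198 K) = 2.419×10⁻⁶ m.
That is 2.42 μm, in the infrared range.

λ_max ≈ 2.42 μm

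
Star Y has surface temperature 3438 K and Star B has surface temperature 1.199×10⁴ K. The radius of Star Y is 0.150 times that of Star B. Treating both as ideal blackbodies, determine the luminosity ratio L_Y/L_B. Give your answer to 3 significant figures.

L_Y/L_B ≈ 1.52×10⁻⁴

L ∝ R²T⁴, so L_Y/L_B = (R_Y/R_B)²(T_Y/T_B)⁴ = (0.150)² × (3438/1.199×10⁴)⁴ = 0.0225 × 6.76000×10⁻³ = 1.52×10⁻⁴.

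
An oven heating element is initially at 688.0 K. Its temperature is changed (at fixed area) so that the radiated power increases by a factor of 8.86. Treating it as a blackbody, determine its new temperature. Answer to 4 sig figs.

P ∝ T⁴, so T₂/T₁ = (P₂/P₁)^(1/4) = (8.86)^(1/4) = 1.72528.
T₂ = 688.0 × 1.72528 = 1187 K.

T₂ ≈ 1187 K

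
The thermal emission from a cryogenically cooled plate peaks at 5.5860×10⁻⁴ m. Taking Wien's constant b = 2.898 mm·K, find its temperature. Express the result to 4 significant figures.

T ≈ 5.188 K

Wien's law gives T = b/λ_max = (2.898×10⁻³ m·K)/(5.5860×10⁻⁴ m) = 5.188 K.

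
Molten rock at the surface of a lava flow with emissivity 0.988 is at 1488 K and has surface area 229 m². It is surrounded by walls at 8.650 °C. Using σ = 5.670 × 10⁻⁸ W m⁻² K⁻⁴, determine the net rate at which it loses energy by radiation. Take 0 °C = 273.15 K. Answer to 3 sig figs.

Surroundings: T = 8.650 °C + 273.15 = 281.800 K.
Area A = 229 m².
Net radiated power P_net = εσA(T⁴ − T₀⁴) = 0.988×5.670×10⁻⁸×229×(1488⁴ − 281.800⁴).
T⁴ − T₀⁴ = 4.90243×10¹² − 6.30615×10⁹ = 4.89612×10¹² K⁴, so P_net = 6.28×10⁷ W.

Net loss ≈ 6.28×10⁷ W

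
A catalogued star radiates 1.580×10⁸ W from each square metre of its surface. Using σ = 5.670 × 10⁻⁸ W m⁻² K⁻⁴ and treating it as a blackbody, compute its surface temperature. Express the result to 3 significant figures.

T ≈ 7.27×10³ K

I = σT⁴, so T = (I/σ)^(1/4) = (1.580×10⁸/(5.670×10⁻⁸))^(1/4) = 7.27×10³ K.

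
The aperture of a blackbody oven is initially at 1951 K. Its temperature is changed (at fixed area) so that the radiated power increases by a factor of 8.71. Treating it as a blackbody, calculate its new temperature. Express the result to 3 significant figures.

T₂ ≈ 3.35×10³ K

P ∝ T⁴, so T₂/T₁ = (P₂/P₁)^(1/4) = (8.71)^(1/4) = 1.71793.
T₂ = 1951 × 1.71793 = 3.35×10³ K.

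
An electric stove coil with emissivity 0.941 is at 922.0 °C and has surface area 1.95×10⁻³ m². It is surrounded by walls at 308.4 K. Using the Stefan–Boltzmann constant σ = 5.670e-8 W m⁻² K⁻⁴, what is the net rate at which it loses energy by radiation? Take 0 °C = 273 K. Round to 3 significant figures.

Net loss ≈ 211 W

T = 922.0 °C + 273 = 1195.0 K.
Area A = 1.95×10⁻³ m².
Net radiated power P_net = εσA(T⁴ − T₀⁴) = 0.941×5.670×10⁻⁸×1.95×10⁻³×(1195.0⁴ − 308.4⁴).
T⁴ − T₀⁴ = 2.03926×10¹² − 9.04602×10⁹ = 2.03021×10¹² K⁴, so P_net = 211 W.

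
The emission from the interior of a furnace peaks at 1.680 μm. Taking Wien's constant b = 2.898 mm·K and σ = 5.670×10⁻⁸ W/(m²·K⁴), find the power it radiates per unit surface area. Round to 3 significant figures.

I ≈ 5.02×10⁵ W/m²

Wien's law: T = b/λ_max = 2.898×10⁻³/1.680×10⁻⁶ = 1725.00 K.
Then I = σT⁴ = 5.670×10⁻⁸×(1725.00)⁴ = 5.02×10⁵ W/m².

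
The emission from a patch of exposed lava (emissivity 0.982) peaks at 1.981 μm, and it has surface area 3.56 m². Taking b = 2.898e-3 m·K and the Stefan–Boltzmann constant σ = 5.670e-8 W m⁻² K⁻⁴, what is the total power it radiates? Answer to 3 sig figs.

Wien's law: T = b/λ_max = 2.898×10⁻³/1.981×10⁻⁶ = 1462.90 K.
Area A = 3.56 m².
Then P = εσAT⁴ = 0.982×5.670×10⁻⁸×3.56×(1462.90)⁴ = 9.08×10⁵ W.

P ≈ 9.08×10⁵ W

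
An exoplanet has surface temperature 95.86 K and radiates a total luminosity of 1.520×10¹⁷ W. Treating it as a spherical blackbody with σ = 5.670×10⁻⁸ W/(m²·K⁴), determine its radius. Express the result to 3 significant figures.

L = 4πR²σT⁴ ⇒ R = √(L/(4πσT⁴)).
σT⁴ = 4.78776 W/m², so R = √(1.520×10¹⁷/(4π×4.78776)) = 5.03×10⁷ m.

R ≈ 5.03×10⁷ m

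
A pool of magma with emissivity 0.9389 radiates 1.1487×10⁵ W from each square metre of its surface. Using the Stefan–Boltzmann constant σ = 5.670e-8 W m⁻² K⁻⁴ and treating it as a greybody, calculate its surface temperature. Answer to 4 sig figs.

I = εσT⁴, so T = (I/εσ)^(1/4) = (1.1487×10⁵/(0.9389×5.670×10⁻⁸))^(1/4) = 1212 K.

T ≈ 1212 K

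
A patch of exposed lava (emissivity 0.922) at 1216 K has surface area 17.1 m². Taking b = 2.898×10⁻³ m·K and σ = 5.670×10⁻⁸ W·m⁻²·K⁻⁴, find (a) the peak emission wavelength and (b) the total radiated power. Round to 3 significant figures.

(a) λ_max = b/T = 2.898×10⁻³/1216 = 2.383×10⁻⁶ m = 2.38 μm.
Area A = 17.1 m².
(b) P = εσAT⁴ = 0.922×5.670×10⁻⁸×17.1×(1216)⁴ = 1.95×10⁶ W.

λ_max ≈ 2.38 μm; P ≈ 1.95×10⁶ W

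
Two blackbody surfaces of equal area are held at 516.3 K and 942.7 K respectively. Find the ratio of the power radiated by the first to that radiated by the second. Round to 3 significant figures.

P₁/P₂ ≈ 0.0900

With equal areas, P₁/P₂ = (T₁/T₂)⁴ = (516.3/942.7)⁴ = 0.0900.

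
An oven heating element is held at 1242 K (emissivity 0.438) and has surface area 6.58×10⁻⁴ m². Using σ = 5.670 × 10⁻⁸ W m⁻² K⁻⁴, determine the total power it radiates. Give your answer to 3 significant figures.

P ≈ 38.9 W

Area A = 6.58×10⁻⁴ m².
P = εσAT⁴ = 0.438 × 5.670×10⁻⁸ × 6.58×10⁻⁴ × (1242)⁴ = 38.9 W.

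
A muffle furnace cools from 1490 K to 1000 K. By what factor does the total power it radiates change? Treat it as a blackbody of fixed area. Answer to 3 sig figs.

P ∝ T⁴, so P₂/P₁ = (T₂/T₁)⁴ = (1000/1490)⁴ = (0.671141)⁴ = 0.203.

P₂/P₁ ≈ 0.203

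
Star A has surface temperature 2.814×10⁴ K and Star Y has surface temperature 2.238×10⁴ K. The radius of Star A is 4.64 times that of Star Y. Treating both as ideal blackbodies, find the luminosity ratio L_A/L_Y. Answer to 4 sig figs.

L_A/L_Y ≈ 53.81

L ∝ R²T⁴, so L_A/L_Y = (R_A/R_Y)²(T_A/T_Y)⁴ = (4.64)² × (2.814×10⁴/2.238×10⁴)⁴ = 21.5296 × 2.49952 = 53.81.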